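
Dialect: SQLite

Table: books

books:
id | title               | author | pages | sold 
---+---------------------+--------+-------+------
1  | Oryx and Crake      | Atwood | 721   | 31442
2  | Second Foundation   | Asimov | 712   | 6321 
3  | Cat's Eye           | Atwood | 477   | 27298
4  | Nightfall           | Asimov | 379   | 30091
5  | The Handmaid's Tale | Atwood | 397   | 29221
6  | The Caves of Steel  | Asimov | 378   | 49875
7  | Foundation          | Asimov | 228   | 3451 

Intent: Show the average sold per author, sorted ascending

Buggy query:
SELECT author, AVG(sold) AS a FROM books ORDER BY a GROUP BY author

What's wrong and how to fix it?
Bug: ORDER BY appears before GROUP BY; SQL clause order requires GROUP BY first

Fix: Reorder: SELECT … FROM … GROUP BY … ORDER BY …

Corrected query:
SELECT author, AVG(sold) AS a FROM books GROUP BY author ORDER BY a

Result:
author | a           
-------+-------------
Asimov | 22434.5     
Atwood | 29320.333333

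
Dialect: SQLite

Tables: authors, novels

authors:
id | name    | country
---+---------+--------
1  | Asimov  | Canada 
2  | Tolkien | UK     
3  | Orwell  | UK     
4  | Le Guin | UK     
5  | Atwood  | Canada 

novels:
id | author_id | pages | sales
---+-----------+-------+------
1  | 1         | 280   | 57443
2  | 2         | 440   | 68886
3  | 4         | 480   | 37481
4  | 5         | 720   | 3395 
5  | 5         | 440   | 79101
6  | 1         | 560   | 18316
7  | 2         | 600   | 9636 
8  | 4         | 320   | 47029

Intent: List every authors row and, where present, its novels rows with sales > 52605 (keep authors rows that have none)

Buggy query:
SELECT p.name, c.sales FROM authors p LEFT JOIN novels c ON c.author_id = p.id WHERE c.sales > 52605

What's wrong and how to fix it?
Bug: Filtering c.sales in WHERE discards the NULL rows produced by LEFT JOIN, turning it into an inner join

Fix: Put 'c.sales > 52605' in the JOIN's ON clause instead of WHERE

Corrected query:
SELECT p.name, c.sales FROM authors p LEFT JOIN novels c ON c.author_id = p.id AND c.sales > 52605

Result:
name    | sales
--------+------
Asimov  | 57443
Tolkien | 68886
Orwell  | NULL 
Le Guin | NULL 
Atwood  | 79101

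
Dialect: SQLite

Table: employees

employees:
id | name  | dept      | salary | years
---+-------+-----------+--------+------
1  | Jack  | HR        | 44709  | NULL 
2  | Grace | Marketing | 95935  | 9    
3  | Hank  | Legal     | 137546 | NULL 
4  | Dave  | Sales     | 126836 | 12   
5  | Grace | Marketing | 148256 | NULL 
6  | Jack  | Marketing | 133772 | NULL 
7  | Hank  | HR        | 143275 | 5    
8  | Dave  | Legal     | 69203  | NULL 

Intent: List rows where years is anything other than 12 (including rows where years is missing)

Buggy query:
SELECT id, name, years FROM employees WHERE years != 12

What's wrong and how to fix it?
Bug: 'years != 12' is unknown when years is NULL, so NULL rows are silently excluded

Fix: Handle NULL separately with IS NULL alongside the inequality

Corrected query:
SELECT id, name, years FROM employees WHERE years != 12 OR years IS NULL

Result:
id | name  | years
---+-------+------
1  | Jack  | NULL 
2  | Grace | 9    
3  | Hank  | NULL 
5  | Grace | NULL 
6  | Jack  | NULL 
7  | Hank  | 5    
8  | Dave  | NULL 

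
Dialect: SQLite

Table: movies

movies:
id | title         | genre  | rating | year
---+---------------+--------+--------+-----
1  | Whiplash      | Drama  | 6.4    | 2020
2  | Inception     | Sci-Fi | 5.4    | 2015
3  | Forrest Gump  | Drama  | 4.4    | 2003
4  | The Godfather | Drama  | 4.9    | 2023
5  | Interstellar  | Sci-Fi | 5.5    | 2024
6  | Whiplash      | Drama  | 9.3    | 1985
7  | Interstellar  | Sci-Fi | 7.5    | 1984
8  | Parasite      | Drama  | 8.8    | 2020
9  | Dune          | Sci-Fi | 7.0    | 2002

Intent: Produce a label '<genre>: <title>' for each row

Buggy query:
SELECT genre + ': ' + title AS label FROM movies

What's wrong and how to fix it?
Bug: SQLite uses || for string concatenation; + coerces text to numbers (yielding 0)

Fix: Replace + with || to concatenate text

Corrected query:
SELECT genre || ': ' || title AS label FROM movies

Result:
label               
--------------------
Drama: Whiplash     
Sci-Fi: Inception   
Drama: Forrest Gump 
Drama: The Godfather
Sci-Fi: Interstellar
Drama: Whiplash     
Sci-Fi: Interstellar
Drama: Parasite     
Sci-Fi: Dune        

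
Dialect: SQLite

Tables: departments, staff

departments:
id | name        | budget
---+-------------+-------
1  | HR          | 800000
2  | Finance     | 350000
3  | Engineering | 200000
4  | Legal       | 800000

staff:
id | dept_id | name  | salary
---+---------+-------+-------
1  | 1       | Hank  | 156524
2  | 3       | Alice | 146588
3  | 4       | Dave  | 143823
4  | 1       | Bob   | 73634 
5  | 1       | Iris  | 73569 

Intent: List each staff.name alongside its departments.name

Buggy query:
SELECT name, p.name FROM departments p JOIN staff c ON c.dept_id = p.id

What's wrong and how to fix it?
Bug: 'name' exists in both joined tables, so the database can't tell which one is meant

Fix: Qualify the column with its table alias (c.name)

Corrected query:
SELECT c.name, p.name FROM departments p JOIN staff c ON c.dept_id = p.id

Result:
name  | name       
------+------------
Hank  | HR         
Alice | Engineering
Dave  | Legal      
Bob   | HR         
Iris  | HR         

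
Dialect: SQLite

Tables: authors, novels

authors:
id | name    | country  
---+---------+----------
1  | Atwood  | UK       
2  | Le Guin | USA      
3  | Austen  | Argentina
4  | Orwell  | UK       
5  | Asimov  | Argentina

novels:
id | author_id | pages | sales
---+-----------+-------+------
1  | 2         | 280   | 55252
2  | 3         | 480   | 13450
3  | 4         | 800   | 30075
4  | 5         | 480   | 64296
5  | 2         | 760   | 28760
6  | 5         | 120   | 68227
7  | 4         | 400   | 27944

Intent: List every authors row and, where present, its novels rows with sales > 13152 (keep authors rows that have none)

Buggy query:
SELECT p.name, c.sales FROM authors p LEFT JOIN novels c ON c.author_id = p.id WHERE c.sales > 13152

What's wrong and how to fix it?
Bug: A WHERE condition on the right-hand table after LEFT JOIN drops unmatched parents

Fix: Move the right-table condition into the ON clause so unmatched parents are kept

Corrected query:
SELECT p.name, c.sales FROM authors p LEFT JOIN novels c ON c.author_id = p.id AND c.sales > 13152

Result:
name    | sales
--------+------
Atwood  | NULL 
Le Guin | 28760
Le Guin | 55252
Austen  | 13450
Orwell  | 27944
Orwell  | 30075
Asimov  | 64296
Asimov  | 68227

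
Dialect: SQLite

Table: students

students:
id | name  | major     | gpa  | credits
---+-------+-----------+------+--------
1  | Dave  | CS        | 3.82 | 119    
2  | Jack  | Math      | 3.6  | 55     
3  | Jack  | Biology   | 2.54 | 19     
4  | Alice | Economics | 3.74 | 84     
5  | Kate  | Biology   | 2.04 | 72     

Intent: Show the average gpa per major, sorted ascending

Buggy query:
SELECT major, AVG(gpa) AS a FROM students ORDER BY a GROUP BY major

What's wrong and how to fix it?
Bug: GROUP BY must precede ORDER BY

Fix: Move ORDER BY to the end, after GROUP BY

Corrected query:
SELECT major, AVG(gpa) AS a FROM students GROUP BY major ORDER BY a

Result:
major     | a   
----------+-----
Biology   | 2.29
Math      | 3.6 
Economics | 3.74
CS        | 3.82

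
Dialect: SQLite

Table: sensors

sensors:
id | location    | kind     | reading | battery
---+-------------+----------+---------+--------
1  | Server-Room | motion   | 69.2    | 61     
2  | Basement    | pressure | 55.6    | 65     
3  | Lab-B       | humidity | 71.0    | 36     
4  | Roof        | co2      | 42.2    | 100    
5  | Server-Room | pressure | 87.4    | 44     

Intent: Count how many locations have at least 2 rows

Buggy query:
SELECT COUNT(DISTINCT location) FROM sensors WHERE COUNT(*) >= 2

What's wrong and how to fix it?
Bug: COUNT(*) cannot appear in WHERE; the per-group count doesn't exist yet

Fix: Group first with HAVING COUNT(*) >= 2, then COUNT the resulting groups

Corrected query:
SELECT COUNT(*) FROM (SELECT location FROM sensors GROUP BY location HAVING COUNT(*) >= 2)

Result:
COUNT(*)
--------
1       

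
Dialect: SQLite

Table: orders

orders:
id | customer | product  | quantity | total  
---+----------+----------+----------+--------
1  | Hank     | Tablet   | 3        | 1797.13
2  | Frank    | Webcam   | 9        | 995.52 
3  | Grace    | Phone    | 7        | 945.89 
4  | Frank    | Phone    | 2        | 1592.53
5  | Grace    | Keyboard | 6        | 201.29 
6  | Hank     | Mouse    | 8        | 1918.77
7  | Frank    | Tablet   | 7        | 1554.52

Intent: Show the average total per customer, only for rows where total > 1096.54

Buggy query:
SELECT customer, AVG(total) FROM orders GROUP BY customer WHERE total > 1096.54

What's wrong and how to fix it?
Bug: WHERE cannot follow GROUP BY

Fix: Place WHERE between FROM and GROUP BY

Corrected query:
SELECT customer, AVG(total) FROM orders WHERE total > 1096.54 GROUP BY customer

Result:
customer | AVG(total)
---------+-----------
Frank    | 1573.525  
Hank     | 1857.95   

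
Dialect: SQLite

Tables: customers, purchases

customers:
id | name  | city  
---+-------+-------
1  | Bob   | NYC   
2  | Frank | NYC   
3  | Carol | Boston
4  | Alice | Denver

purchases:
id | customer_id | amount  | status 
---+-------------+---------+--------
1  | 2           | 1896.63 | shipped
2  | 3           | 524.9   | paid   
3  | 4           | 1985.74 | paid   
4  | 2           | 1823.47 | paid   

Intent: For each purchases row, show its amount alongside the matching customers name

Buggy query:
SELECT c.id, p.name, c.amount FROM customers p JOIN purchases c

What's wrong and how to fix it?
Bug: Missing join condition: each purchases row is matched to all customers rows instead of just its own

Fix: Add ON c.customer_id = p.id to the JOIN

Corrected query:
SELECT c.id, p.name, c.amount FROM customers p JOIN purchases c ON c.customer_id = p.id

Result:
id | name  | amount 
---+-------+--------
1  | Frank | 1896.63
2  | Carol | 524.9  
3  | Alice | 1985.74
4  | Frank | 1823.47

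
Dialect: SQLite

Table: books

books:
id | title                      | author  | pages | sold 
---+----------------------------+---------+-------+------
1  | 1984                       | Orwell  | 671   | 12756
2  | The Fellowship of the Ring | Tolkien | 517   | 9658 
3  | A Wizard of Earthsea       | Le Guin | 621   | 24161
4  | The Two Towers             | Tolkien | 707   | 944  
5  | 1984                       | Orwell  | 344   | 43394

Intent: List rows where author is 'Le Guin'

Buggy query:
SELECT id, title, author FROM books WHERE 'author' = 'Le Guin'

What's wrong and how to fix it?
Bug: 'author' in single quotes is a string literal, not the column; the comparison is literal-vs-literal and never true

Fix: Remove the quotes around the column name (or use double quotes for an identifier)

Corrected query:
SELECT id, title, author FROM books WHERE author = 'Le Guin'

Result:
id | title                | author 
---+----------------------+--------
3  | A Wizard of Earthsea | Le Guin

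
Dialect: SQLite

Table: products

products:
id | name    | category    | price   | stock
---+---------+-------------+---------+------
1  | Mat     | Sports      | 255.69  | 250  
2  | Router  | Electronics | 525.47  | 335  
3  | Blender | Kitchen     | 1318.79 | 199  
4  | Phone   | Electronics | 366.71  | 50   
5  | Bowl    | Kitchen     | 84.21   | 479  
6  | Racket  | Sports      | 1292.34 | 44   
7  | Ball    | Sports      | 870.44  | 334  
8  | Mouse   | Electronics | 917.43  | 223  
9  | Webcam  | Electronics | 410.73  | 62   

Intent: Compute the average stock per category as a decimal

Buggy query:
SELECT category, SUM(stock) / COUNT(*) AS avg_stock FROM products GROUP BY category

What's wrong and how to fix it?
Bug: Both operands are integers, so '/' performs integer division and truncates

Fix: Multiply by 1.0 (or CAST to REAL) to force floating-point division

Corrected query:
SELECT category, SUM(stock) * 1.0 / COUNT(*) AS avg_stock FROM products GROUP BY category

Result:
category    | avg_stock 
------------+-----------
Electronics | 167.5     
Kitchen     | 339       
Sports      | 209.333333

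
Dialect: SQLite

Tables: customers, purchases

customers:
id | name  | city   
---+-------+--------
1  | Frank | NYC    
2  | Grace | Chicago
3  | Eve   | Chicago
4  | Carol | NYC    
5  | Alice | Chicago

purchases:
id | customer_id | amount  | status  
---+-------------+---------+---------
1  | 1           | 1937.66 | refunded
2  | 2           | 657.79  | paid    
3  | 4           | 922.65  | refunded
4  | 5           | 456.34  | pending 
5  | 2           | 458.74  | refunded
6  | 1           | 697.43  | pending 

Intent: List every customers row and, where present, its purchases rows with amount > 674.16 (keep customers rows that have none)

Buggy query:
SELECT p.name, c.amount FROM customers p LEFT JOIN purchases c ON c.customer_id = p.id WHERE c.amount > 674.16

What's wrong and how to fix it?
Bug: A WHERE condition on the right-hand table after LEFT JOIN drops unmatched parents

Fix: Put 'c.amount > 674.16' in the JOIN's ON clause instead of WHERE

Corrected query:
SELECT p.name, c.amount FROM customers p LEFT JOIN purchases c ON c.customer_id = p.id AND c.amount > 674.16

Result:
name  | amount 
------+--------
Frank | 697.43 
Frank | 1937.66
Grace | NULL   
Eve   | NULL   
Carol | 922.65 
Alice | NULL   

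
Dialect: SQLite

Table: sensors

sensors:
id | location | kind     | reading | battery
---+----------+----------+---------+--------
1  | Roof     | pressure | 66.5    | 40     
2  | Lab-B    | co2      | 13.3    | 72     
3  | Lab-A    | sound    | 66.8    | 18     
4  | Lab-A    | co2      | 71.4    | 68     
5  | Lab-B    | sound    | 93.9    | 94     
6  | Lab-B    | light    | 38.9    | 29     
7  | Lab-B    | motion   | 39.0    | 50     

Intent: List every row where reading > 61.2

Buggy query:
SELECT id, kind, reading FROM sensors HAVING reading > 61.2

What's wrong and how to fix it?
Bug: HAVING filters the output of aggregation, but this query has no GROUP BY and no aggregate functions, so SQLite rejects it (HAVING clause on a non-aggregate query); the condition here is per row

Fix: Replace HAVING with WHERE since the condition applies to individual rows

Corrected query:
SELECT id, kind, reading FROM sensors WHERE reading > 61.2

Result:
id | kind     | reading
---+----------+--------
1  | pressure | 66.5   
3  | sound    | 66.8   
4  | co2      | 71.4   
5  | sound    | 93.9   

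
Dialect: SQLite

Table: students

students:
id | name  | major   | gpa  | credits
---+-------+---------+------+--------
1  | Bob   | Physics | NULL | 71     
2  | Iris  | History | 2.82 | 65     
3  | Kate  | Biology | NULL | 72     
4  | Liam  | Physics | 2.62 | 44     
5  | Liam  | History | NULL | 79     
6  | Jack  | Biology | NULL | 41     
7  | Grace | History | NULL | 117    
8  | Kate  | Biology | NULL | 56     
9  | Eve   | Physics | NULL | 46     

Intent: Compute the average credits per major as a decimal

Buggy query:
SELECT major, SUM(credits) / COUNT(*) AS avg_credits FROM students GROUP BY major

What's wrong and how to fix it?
Bug: SUM(credits) and COUNT(*) are both integers; the division truncates the fractional part

Fix: Cast one side to REAL so the division keeps the fractional part

Corrected query:
SELECT major, SUM(credits) * 1.0 / COUNT(*) AS avg_credits FROM students GROUP BY major

Result:
major   | avg_credits
--------+------------
Biology | 56.333333  
History | 87         
Physics | 53.666667  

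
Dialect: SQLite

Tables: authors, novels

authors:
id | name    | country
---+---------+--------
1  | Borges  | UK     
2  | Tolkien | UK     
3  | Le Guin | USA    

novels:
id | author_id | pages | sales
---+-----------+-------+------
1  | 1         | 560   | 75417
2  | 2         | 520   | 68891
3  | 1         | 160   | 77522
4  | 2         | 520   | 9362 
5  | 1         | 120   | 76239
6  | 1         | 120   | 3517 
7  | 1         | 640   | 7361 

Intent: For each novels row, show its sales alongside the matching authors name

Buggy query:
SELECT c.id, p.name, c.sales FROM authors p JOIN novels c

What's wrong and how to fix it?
Bug: JOIN with no ON clause produces a cartesian product; every novels row pairs with every authors row

Fix: Add ON c.author_id = p.id to the JOIN

Corrected query:
SELECT c.id, p.name, c.sales FROM authors p JOIN novels c ON c.author_id = p.id

Result:
id | name    | sales
---+---------+------
1  | Borges  | 75417
2  | Tolkien | 68891
3  | Borges  | 77522
4  | Tolkien | 9362 
5  | Borges  | 76239
6  | Borges  | 3517 
7  | Borges  | 7361 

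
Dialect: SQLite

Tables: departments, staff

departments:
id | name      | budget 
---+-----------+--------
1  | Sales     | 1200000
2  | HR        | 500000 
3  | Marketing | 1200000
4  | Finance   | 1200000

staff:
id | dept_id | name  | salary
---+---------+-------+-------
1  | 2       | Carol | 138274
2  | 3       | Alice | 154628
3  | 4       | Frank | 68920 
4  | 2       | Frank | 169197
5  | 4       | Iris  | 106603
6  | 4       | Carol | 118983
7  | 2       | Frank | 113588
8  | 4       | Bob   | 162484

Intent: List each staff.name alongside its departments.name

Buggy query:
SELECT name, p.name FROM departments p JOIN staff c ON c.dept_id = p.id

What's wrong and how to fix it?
Bug: Both tables have a 'name' column; the unqualified reference is ambiguous

Fix: Prefix ambiguous columns with the table alias

Corrected query:
SELECT c.name, p.name FROM departments p JOIN staff c ON c.dept_id = p.id

Result:
name  | name     
------+----------
Carol | HR       
Alice | Marketing
Frank | Finance  
Frank | HR       
Iris  | Finance  
Carol | Finance  
Frank | HR       
Bob   | Finance  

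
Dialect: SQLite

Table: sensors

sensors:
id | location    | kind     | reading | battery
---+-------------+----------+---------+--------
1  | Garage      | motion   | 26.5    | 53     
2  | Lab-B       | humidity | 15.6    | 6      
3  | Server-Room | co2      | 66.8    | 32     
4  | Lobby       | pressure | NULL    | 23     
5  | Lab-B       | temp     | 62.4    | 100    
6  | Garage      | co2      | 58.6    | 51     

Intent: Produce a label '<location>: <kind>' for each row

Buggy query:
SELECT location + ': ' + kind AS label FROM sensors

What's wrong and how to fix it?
Bug: '+' is numeric addition; on text columns SQLite converts them to 0 instead of concatenating

Fix: Use the || operator for string concatenation

Corrected query:
SELECT location || ': ' || kind AS label FROM sensors

Result:
label           
----------------
Garage: motion  
Lab-B: humidity 
Server-Room: co2
Lobby: pressure 
Lab-B: temp     
Garage: co2     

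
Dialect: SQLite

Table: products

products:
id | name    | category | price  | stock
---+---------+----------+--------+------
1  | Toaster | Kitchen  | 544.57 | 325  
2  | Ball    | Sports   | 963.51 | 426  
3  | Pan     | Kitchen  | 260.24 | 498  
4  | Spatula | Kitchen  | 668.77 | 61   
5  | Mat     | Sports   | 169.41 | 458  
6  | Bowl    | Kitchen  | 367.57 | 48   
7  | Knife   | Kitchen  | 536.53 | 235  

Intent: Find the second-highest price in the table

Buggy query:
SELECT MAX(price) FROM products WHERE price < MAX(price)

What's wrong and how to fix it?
Bug: MAX(price) on the right of the comparison is an aggregate-in-WHERE error

Fix: Put the inner MAX in a scalar subquery

Corrected query:
SELECT MAX(price) FROM products WHERE price < (SELECT MAX(price) FROM products)

Result:
MAX(price)
----------
668.77    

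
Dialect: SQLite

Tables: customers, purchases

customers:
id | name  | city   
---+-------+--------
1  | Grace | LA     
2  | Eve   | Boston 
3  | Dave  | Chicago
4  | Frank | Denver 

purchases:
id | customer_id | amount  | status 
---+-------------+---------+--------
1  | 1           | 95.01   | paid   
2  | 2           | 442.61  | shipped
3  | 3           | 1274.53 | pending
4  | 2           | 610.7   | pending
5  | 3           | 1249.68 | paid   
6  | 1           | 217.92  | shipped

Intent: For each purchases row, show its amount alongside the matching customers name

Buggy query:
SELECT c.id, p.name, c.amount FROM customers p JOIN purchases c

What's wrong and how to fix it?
Bug: JOIN with no ON clause produces a cartesian product; every purchases row pairs with every customers row

Fix: Add ON c.customer_id = p.id to the JOIN

Corrected query:
SELECT c.id, p.name, c.amount FROM customers p JOIN purchases c ON c.customer_id = p.id

Result:
id | name  | amount 
---+-------+--------
1  | Grace | 95.01  
2  | Eve   | 442.61 
3  | Dave  | 1274.53
4  | Eve   | 610.7  
5  | Dave  | 1249.68
6  | Grace | 217.92 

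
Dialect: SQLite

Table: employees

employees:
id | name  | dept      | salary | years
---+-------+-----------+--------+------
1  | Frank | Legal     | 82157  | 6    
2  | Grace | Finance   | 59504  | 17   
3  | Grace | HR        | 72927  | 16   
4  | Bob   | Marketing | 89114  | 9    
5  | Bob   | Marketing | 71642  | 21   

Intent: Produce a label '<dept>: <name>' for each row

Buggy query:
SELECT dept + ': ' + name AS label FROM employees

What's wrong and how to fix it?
Bug: '+' is numeric addition; on text columns SQLite converts them to 0 instead of concatenating

Fix: Replace + with || to concatenate text

Corrected query:
SELECT dept || ': ' || name AS label FROM employees

Result:
label         
--------------
Legal: Frank  
Finance: Grace
HR: Grace     
Marketing: Bob
Marketing: Bob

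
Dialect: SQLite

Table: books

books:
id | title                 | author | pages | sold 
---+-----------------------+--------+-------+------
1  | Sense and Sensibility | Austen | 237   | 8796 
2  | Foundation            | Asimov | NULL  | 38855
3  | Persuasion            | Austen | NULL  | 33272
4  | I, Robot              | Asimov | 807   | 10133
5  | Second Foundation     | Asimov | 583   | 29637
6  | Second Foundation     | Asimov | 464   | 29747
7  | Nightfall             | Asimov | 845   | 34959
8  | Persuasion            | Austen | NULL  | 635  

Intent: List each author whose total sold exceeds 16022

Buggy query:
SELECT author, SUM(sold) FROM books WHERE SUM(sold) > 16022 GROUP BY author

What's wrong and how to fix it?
Bug: Aggregate functions cannot appear in a WHERE clause

Fix: Move the aggregate condition to a HAVING clause

Corrected query:
SELECT author, SUM(sold) FROM books GROUP BY author HAVING SUM(sold) > 16022

Result:
author | SUM(sold)
-------+----------
Asimov | 143331   
Austen | 42703    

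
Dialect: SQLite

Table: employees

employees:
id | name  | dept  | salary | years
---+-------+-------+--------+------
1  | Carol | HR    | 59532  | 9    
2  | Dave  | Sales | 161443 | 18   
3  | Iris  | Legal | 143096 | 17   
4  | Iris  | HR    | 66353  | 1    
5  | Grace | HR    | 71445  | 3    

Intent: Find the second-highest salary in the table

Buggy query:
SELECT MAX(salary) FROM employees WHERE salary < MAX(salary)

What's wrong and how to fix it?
Bug: The inner MAX is an aggregate inside WHERE, which is not allowed

Fix: Put the inner MAX in a scalar subquery

Corrected query:
SELECT MAX(salary) FROM employees WHERE salary < (SELECT MAX(salary) FROM employees)

Result:
MAX(salary)
-----------
143096     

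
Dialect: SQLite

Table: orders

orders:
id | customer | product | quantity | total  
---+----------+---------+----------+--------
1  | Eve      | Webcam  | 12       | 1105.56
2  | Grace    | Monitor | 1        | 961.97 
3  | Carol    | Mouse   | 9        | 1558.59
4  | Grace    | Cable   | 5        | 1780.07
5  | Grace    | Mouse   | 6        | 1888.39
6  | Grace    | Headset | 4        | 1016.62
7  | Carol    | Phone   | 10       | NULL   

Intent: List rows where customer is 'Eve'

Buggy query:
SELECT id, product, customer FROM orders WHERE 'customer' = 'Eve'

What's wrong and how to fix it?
Bug: Single quotes denote string literals in SQL; the column name is being compared as a constant string

Fix: Remove the quotes around the column name (or use double quotes for an identifier)

Corrected query:
SELECT id, product, customer FROM orders WHERE customer = 'Eve'

Result:
id | product | customer
---+---------+---------
1  | Webcam  | Eve     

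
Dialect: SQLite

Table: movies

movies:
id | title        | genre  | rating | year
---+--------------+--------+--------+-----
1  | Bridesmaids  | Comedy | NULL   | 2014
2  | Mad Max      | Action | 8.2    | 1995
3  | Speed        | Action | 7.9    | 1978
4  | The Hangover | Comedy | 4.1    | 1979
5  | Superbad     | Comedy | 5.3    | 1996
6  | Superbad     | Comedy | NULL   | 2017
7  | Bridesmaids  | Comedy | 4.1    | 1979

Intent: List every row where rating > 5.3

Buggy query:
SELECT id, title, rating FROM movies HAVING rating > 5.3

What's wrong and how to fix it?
Bug: HAVING filters the output of aggregation, but this query has no GROUP BY and no aggregate functions, so SQLite rejects it (HAVING clause on a non-aggregate query); the condition here is per row

Fix: Use WHERE for row-level filtering

Corrected query:
SELECT id, title, rating FROM movies WHERE rating > 5.3

Result:
id | title   | rating
---+---------+-------
2  | Mad Max | 8.2   
3  | Speed   | 7.9   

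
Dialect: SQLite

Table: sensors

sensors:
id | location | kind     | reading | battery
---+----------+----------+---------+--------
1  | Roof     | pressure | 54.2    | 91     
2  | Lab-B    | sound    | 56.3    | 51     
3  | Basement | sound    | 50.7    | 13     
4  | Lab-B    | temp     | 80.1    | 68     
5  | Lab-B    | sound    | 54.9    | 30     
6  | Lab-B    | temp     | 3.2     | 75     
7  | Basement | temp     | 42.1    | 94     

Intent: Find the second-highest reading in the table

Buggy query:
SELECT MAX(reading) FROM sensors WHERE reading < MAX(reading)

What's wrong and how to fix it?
Bug: The inner MAX is an aggregate inside WHERE, which is not allowed

Fix: Put the inner MAX in a scalar subquery

Corrected query:
SELECT MAX(reading) FROM sensors WHERE reading < (SELECT MAX(reading) FROM sensors)

Result:
MAX(reading)
------------
56.3        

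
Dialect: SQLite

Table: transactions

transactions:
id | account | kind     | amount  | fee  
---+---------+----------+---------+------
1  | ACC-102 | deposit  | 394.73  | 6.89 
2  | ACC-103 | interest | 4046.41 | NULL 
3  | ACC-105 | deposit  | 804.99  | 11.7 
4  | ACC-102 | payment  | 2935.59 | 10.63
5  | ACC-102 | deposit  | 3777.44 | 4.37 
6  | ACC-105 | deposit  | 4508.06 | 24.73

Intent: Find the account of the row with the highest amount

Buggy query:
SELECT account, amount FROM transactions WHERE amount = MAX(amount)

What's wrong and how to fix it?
Bug: WHERE is evaluated per row; an aggregate over the whole table isn't defined there

Fix: Use a subquery: WHERE amount = (SELECT MAX(amount) FROM transactions)

Corrected query:
SELECT account, amount FROM transactions WHERE amount = (SELECT MAX(amount) FROM transactions)

Result:
account | amount 
--------+--------
ACC-105 | 4508.06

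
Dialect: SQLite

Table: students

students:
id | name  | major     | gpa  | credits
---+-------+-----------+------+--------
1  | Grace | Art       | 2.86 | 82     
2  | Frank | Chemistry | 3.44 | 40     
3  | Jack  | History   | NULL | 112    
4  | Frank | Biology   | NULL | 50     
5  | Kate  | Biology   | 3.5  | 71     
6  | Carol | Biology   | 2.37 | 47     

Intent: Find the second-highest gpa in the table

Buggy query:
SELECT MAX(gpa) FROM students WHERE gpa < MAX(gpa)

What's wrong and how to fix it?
Bug: The inner MAX is an aggregate inside WHERE, which is not allowed

Fix: Compute the overall MAX in a subquery, then take MAX of rows below it

Corrected query:
SELECT MAX(gpa) FROM students WHERE gpa < (SELECT MAX(gpa) FROM students)

Result:
MAX(gpa)
--------
3.44    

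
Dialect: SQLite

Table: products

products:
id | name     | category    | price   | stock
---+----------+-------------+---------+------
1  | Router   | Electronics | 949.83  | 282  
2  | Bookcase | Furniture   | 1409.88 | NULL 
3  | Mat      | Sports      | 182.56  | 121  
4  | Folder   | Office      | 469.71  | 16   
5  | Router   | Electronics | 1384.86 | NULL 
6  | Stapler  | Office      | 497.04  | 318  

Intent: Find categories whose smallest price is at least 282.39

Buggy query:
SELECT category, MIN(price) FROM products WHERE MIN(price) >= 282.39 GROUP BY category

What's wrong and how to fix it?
Bug: MIN() in WHERE is a misuse of aggregate

Fix: Replace WHERE with HAVING after the GROUP BY

Corrected query:
SELECT category, MIN(price) FROM products GROUP BY category HAVING MIN(price) >= 282.39

Result:
category    | MIN(price)
------------+-----------
Electronics | 949.83    
Furniture   | 1409.88   
Office      | 469.71    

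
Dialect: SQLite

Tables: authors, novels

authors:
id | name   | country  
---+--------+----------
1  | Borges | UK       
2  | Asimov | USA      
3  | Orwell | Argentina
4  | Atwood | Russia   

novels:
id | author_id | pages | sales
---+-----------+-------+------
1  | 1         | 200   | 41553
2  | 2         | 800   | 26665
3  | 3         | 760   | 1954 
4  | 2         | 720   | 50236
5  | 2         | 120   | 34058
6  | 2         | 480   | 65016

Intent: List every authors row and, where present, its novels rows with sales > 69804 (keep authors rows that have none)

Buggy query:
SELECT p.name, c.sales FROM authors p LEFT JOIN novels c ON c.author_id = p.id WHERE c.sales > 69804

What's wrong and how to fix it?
Bug: Filtering c.sales in WHERE discards the NULL rows produced by LEFT JOIN, turning it into an inner join

Fix: Move the right-table condition into the ON clause so unmatched parents are kept

Corrected query:
SELECT p.name, c.sales FROM authors p LEFT JOIN novels c ON c.author_id = p.id AND c.sales > 69804

Result:
name   | sales
-------+------
Borges | NULL 
Asimov | NULL 
Orwell | NULL 
Atwood | NULL 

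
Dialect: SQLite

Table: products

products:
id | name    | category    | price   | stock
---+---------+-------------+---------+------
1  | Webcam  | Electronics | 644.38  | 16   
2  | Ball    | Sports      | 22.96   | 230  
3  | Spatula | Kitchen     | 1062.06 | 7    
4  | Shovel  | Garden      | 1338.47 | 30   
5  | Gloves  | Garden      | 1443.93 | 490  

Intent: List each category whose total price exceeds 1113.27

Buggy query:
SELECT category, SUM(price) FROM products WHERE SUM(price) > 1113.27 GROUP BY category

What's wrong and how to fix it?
Bug: WHERE runs before GROUP BY, so aggregates aren't available there

Fix: Use HAVING (which filters groups after aggregation) instead of WHERE

Corrected query:
SELECT category, SUM(price) FROM products GROUP BY category HAVING SUM(price) > 1113.27

Result:
category | SUM(price)
---------+-----------
Garden   | 2782.4    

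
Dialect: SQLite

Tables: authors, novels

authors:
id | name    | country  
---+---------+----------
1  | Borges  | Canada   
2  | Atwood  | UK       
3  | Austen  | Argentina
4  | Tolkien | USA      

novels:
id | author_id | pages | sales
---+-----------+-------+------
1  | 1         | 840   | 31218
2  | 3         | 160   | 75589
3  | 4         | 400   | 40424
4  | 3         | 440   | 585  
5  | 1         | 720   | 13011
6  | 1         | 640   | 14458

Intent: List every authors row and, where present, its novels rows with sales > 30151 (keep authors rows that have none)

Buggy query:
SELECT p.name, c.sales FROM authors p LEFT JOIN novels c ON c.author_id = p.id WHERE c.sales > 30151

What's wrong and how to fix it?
Bug: Filtering c.sales in WHERE discards the NULL rows produced by LEFT JOIN, turning it into an inner join

Fix: Put 'c.sales > 30151' in the JOIN's ON clause instead of WHERE

Corrected query:
SELECT p.name, c.sales FROM authors p LEFT JOIN novels c ON c.author_id = p.id AND c.sales > 30151

Result:
name    | sales
--------+------
Borges  | 31218
Atwood  | NULL 
Austen  | 75589
Tolkien | 40424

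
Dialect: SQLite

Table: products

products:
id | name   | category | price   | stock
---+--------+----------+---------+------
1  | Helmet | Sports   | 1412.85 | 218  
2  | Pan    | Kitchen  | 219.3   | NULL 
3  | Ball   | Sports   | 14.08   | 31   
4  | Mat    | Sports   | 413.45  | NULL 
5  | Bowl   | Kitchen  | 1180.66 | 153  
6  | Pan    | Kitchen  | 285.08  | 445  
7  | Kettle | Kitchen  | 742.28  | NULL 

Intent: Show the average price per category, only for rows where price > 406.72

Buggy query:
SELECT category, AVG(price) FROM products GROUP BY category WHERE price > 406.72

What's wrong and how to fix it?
Bug: WHERE cannot follow GROUP BY

Fix: Move the WHERE clause before GROUP BY

Corrected query:
SELECT category, AVG(price) FROM products WHERE price > 406.72 GROUP BY category

Result:
category | AVG(price)
---------+-----------
Kitchen  | 961.47    
Sports   | 913.15    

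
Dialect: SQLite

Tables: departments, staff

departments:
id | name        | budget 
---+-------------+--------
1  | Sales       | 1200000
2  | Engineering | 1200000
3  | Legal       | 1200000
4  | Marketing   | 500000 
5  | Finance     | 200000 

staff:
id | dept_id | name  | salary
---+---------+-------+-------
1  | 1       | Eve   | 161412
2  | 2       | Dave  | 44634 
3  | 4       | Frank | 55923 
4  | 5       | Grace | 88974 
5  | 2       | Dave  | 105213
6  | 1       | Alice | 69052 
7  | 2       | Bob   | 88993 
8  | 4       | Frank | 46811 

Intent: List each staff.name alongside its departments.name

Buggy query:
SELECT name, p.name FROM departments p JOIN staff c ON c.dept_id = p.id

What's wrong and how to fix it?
Bug: Both tables have a 'name' column; the unqualified reference is ambiguous

Fix: Prefix ambiguous columns with the table alias

Corrected query:
SELECT c.name, p.name FROM departments p JOIN staff c ON c.dept_id = p.id

Result:
name  | name       
------+------------
Eve   | Sales      
Dave  | Engineering
Frank | Marketing  
Grace | Finance    
Dave  | Engineering
Alice | Sales      
Bob   | Engineering
Frank | Marketing  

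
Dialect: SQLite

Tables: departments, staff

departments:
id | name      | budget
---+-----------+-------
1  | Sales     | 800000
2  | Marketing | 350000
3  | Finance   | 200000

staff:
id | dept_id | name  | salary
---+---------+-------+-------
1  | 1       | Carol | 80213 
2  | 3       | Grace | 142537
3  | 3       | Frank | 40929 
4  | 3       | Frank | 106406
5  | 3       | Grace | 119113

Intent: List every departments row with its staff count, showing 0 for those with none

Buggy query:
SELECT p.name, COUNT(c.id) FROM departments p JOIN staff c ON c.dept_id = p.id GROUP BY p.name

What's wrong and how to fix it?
Bug: An inner join excludes parents with zero children

Fix: Switch to LEFT JOIN to retain unmatched parent rows

Corrected query:
SELECT p.name, COUNT(c.id) FROM departments p LEFT JOIN staff c ON c.dept_id = p.id GROUP BY p.name

Result:
name      | COUNT(c.id)
----------+------------
Finance   | 4          
Marketing | 0          
Sales     | 1          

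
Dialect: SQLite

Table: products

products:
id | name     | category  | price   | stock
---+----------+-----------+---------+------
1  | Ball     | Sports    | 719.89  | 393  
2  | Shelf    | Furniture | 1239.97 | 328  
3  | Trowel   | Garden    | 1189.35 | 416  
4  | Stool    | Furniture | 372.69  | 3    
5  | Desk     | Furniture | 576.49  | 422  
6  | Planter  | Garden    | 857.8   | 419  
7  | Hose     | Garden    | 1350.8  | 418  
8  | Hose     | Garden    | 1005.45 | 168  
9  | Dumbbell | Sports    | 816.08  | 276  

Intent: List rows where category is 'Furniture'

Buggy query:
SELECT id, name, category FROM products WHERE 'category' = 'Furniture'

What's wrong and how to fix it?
Bug: 'category' in single quotes is a string literal, not the column; the comparison is literal-vs-literal and never true

Fix: Reference the column as category without single quotes

Corrected query:
SELECT id, name, category FROM products WHERE category = 'Furniture'

Result:
id | name  | category 
---+-------+----------
2  | Shelf | Furniture
4  | Stool | Furniture
5  | Desk  | Furniture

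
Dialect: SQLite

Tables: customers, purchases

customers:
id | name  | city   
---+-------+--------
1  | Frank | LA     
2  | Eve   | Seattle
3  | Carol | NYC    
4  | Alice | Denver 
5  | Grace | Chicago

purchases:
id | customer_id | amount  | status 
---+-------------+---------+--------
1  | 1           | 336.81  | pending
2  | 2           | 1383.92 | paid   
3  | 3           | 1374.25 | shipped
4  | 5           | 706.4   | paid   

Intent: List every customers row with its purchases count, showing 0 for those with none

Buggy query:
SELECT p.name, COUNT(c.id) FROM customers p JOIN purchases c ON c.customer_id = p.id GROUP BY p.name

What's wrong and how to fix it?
Bug: An inner join excludes parents with zero children

Fix: Use LEFT JOIN so parents without children still appear (COUNT(c.id) gives 0)

Corrected query:
SELECT p.name, COUNT(c.id) FROM customers p LEFT JOIN purchases c ON c.customer_id = p.id GROUP BY p.name

Result:
name  | COUNT(c.id)
------+------------
Alice | 0          
Carol | 1          
Eve   | 1          
Frank | 1          
Grace | 1          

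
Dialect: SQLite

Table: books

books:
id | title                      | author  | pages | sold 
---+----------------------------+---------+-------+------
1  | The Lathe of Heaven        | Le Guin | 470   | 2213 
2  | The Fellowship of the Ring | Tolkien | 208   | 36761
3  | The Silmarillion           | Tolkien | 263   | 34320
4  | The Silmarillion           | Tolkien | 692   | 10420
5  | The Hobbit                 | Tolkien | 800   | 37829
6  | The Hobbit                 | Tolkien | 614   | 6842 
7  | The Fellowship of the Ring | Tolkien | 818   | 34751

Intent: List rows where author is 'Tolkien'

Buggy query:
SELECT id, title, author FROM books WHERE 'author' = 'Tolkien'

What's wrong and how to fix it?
Bug: Single quotes denote string literals in SQL; the column name is being compared as a constant string

Fix: Reference the column as author without single quotes

Corrected query:
SELECT id, title, author FROM books WHERE author = 'Tolkien'

Result:
id | title                      | author 
---+----------------------------+--------
2  | The Fellowship of the Ring | Tolkien
3  | The Silmarillion           | Tolkien
4  | The Silmarillion           | Tolkien
5  | The Hobbit                 | Tolkien
6  | The Hobbit                 | Tolkien
7  | The Fellowship of the Ring | Tolkien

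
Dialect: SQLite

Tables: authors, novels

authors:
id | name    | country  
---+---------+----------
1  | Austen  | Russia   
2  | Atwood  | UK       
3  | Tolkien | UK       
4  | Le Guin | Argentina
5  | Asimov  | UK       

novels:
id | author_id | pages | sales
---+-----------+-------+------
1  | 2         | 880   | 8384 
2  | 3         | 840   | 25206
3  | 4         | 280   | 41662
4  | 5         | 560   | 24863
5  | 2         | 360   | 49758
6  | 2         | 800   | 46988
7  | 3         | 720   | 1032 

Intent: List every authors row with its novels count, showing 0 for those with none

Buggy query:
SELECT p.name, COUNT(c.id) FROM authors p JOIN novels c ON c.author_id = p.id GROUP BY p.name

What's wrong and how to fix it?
Bug: INNER JOIN drops authors rows that have no matching novels rows

Fix: Use LEFT JOIN so parents without children still appear (COUNT(c.id) gives 0)

Corrected query:
SELECT p.name, COUNT(c.id) FROM authors p LEFT JOIN novels c ON c.author_id = p.id GROUP BY p.name

Result:
name    | COUNT(c.id)
--------+------------
Asimov  | 1          
Atwood  | 3          
Austen  | 0          
Le Guin | 1          
Tolkien | 2          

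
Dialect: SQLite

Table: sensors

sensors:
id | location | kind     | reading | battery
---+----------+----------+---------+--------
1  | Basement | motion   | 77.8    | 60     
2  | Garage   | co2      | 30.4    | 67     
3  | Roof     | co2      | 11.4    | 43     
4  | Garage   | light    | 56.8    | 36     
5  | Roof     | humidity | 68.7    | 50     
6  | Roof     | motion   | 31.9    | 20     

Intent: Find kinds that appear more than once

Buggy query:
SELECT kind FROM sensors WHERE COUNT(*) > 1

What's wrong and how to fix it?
Bug: COUNT(*) is an aggregate and cannot be used in WHERE

Fix: Group first, then use HAVING for the count condition

Corrected query:
SELECT kind FROM sensors GROUP BY kind HAVING COUNT(*) > 1

Result:
kind  
------
co2   
motion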